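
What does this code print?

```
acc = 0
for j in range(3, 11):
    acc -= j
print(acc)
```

-52

j=3: acc = 0-3 = -3
j=4: acc = (-3)-4 = -7
j=5: acc = (-7)-5 = -12
j=6: acc = (-12)-6 = -18
j=7: acc = (-18)-7 = -25
j=8: acc = (-25)-8 = -33
j=9: acc = (-33)-9 = -42
j=10: acc = (-42)-10 = -52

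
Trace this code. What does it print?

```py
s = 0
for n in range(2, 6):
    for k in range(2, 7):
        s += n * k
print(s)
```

280

n=2,k=2: s = 0+4 = 4
n=2,k=3: s = 4+6 = 10
n=2,k=4: s = 10+8 = 18
n=2,k=5: s = 18+10 = 28
n=2,k=6: s = 28+12 = 40
n=3,k=2: s = 40+6 = 46
n=3,k=3: s = 46+9 = 55
n=3,k=4: s = 55+12 = 67
n=3,k=5: s = 67+15 = 82
n=3,k=6: s = 82+18 = 100
n=4,k=2: s = 100+8 = 108
n=4,k=3: s = 108+12 = 120
n=4,k=4: s = 120+16 = 136
n=4,k=5: s = 136+20 = 156
n=4,k=6: s = 156+24 = 180
n=5,k=2: s = 180+10 = 190
n=5,k=3: s = 190+15 = 205
n=5,k=4: s = 205+20 = 225
n=5,k=5: s = 225+25 = 250
n=5,k=6: s = 250+30 = 280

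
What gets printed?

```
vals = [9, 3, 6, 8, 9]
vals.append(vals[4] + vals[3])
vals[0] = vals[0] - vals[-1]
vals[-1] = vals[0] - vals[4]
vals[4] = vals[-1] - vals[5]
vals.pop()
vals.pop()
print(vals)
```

[-8, 3, 6, 8]

append vals[4]+vals[3] = 9+8 = 17 → [9, 3, 6, 8, 9, 17]
vals[0] = vals[0]-vals[-1] = 9-17 = -8 → [-8, 3, 6, 8, 9, 17]
vals[-1] = vals[0]-vals[4] = (-8)-9 = -17 → [-8, 3, 6, 8, 9, -17]
vals[4] = vals[-1]-vals[5] = (-17)-(-17) = 0 → [-8, 3, 6, 8, 0, -17]
pop() removes -17 → [-8, 3, 6, 8, 0]
pop() removes 0 → [-8, 3, 6, 8]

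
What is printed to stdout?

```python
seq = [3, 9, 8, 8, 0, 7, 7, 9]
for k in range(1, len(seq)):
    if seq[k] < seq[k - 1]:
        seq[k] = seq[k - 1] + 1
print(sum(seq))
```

k=1: 9>=3, unchanged → [3, 9, 8, 8, 0, 7, 7, 9]
k=2: 8<9, seq[2] = 9+1 = 10 → [3, 9, 10, 8, 0, 7, 7, 9]
k=3: 8<10, seq[3] = 10+1 = 11 → [3, 9, 10, 11, 0, 7, 7, 9]
k=4: 0<11, seq[4] = 11+1 = 12 → [3, 9, 10, 11, 12, 7, 7, 9]
k=5: 7<12, seq[5] = 12+1 = 13 → [3, 9, 10, 11, 12, 13, 7, 9]
k=6: 7<13, seq[6] = 13+1 = 14 → [3, 9, 10, 11, 12, 13, 14, 9]
k=7: 9<14, seq[7] = 14+1 = 15 → [3, 9, 10, 11, 12, 13, 14, 15]
sum = 87

87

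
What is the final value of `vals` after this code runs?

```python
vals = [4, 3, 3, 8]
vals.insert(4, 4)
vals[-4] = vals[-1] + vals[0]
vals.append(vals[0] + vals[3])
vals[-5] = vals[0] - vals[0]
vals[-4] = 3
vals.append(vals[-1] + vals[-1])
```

insert 4 at 4 → [4, 3, 3, 8, 4]
vals[-4] = vals[-1]+vals[0] = 4+4 = 8 → [4, 8, 3, 8, 4]
append vals[0]+vals[3] = 4+8 = 12 → [4, 8, 3, 8, 4, 12]
vals[-5] = vals[0]-vals[0] = 4-4 = 0 → [4, 0, 3, 8, 4, 12]
vals[-4] = 3 → [4, 0, 3, 8, 4, 12]
append vals[-1]+vals[-1] = 12+12 = 24 → [4, 0, 3, 8, 4, 12, 24]

[4, 0, 3, 8, 4, 12, 24]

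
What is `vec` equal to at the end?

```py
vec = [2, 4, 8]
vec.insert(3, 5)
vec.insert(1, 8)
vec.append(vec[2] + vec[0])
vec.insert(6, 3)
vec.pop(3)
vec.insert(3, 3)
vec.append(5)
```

[2, 8, 4, 3, 5, 6, 3, 5]

insert 5 at 3 → [2, 4, 8, 5]
insert 8 at 1 → [2, 8, 4, 8, 5]
append vec[2]+vec[0] = 4+2 = 6 → [2, 8, 4, 8, 5, 6]
insert 3 at 6 → [2, 8, 4, 8, 5, 6, 3]
pop(3) removes 8 → [2, 8, 4, 5, 6, 3]
insert 3 at 3 → [2, 8, 4, 3, 5, 6, 3]
append 5 → [2, 8, 4, 3, 5, 6, 3, 5]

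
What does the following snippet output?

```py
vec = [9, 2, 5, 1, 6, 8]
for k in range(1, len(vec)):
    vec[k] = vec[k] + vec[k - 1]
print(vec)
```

k=1: vec[1] = 2+9 = 11 → [9, 11, 5, 1, 6, 8]
k=2: vec[2] = 5+11 = 16 → [9, 11, 16, 1, 6, 8]
k=3: vec[3] = 1+16 = 17 → [9, 11, 16, 17, 6, 8]
k=4: vec[4] = 6+17 = 23 → [9, 11, 16, 17, 23, 8]
k=5: vec[5] = 8+23 = 31 → [9, 11, 16, 17, 23, 31]

[9, 11, 16, 17, 23, 31]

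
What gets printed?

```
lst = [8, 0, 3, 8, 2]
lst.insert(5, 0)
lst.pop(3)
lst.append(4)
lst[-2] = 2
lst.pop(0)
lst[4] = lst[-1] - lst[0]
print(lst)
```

[0, 3, 2, 2, 4]

insert 0 at 5 → [8, 0, 3, 8, 2, 0]
pop(3) removes 8 → [8, 0, 3, 2, 0]
append 4 → [8, 0, 3, 2, 0, 4]
lst[-2] = 2 → [8, 0, 3, 2, 2, 4]
pop(0) removes 8 → [0, 3, 2, 2, 4]
lst[4] = lst[-1]-lst[0] = 4-0 = 4 → [0, 3, 2, 2, 4]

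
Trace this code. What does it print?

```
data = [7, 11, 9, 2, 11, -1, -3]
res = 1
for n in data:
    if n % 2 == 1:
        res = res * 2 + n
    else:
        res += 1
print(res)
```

n=7: odd, res = 1*2+7 = 9
n=11: odd, res = 9*2+11 = 29
n=9: odd, res = 29*2+9 = 67
n=2: not odd, res = 67+1 = 68
n=11: odd, res = 68*2+11 = 147
n=-1: odd, res = 147*2+(-1) = 293
n=-3: odd, res = 293*2+(-3) = 583

583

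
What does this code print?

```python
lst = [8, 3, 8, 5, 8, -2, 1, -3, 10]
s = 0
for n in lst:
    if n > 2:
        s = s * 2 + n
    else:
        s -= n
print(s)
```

422

n=8: >2, s = 0*2+8 = 8
n=3: >2, s = 8*2+3 = 19
n=8: >2, s = 19*2+8 = 46
n=5: >2, s = 46*2+5 = 97
n=8: >2, s = 97*2+8 = 202
n=-2: not >2, s = 202-(-2) = 204
n=1: not >2, s = 204-1 = 203
n=-3: not >2, s = 203-(-3) = 206
n=10: >2, s = 206*2+10 = 422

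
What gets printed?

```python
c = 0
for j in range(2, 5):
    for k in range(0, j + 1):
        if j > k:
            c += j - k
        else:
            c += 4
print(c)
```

j=2,k=0: 2>0, c = 0+2 = 2
j=2,k=1: 2>1, c = 2+1 = 3
j=2,k=2: not 2>2, c = 3+4 = 7
j=3,k=0: 3>0, c = 7+3 = 10
j=3,k=1: 3>1, c = 10+2 = 12
j=3,k=2: 3>2, c = 12+1 = 13
j=3,k=3: not 3>3, c = 13+4 = 17
j=4,k=0: 4>0, c = 17+4 = 21
j=4,k=1: 4>1, c = 21+3 = 24
j=4,k=2: 4>2, c = 24+2 = 26
j=4,k=3: 4>3, c = 26+1 = 27
j=4,k=4: not 4>4, c = 27+4 = 31

31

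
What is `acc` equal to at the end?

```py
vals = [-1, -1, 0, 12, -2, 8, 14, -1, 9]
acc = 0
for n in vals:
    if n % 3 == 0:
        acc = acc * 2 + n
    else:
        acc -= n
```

11

n=-1: not %3==0, acc = 0-(-1) = 1
n=-1: not %3==0, acc = 1-(-1) = 2
n=0: %3==0, acc = 2*2+0 = 4
n=12: %3==0, acc = 4*2+12 = 20
n=-2: not %3==0, acc = 20-(-2) = 22
n=8: not %3==0, acc = 22-8 = 14
n=14: not %3==0, acc = 14-14 = 0
n=-1: not %3==0, acc = 0-(-1) = 1
n=9: %3==0, acc = 1*2+9 = 11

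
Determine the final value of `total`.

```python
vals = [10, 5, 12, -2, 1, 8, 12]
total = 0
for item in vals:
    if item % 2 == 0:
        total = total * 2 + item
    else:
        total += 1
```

item=10: even, total = 0*2+10 = 10
item=5: not even, total = 10+1 = 11
item=12: even, total = 11*2+12 = 34
item=-2: even, total = 34*2+(-2) = 66
item=1: not even, total = 66+1 = 67
item=8: even, total = 67*2+8 = 142
item=12: even, total = 142*2+12 = 296

296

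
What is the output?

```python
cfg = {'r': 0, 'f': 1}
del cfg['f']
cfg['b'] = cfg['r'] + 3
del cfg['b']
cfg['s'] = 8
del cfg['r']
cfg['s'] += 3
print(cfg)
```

del 'f' → {'r': 0}
cfg['b'] = cfg['r']+3 = 3 → {'r': 0, 'b': 3}
del 'b' → {'r': 0}
cfg['s'] = 8 → {'r': 0, 's': 8}
del 'r' → {'s': 8}
cfg['s'] = 8+3 = 11 → {'s': 11}

{'s': 11}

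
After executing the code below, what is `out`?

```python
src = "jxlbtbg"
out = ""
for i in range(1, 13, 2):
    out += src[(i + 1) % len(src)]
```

'ltgxbb'

i=1: add src[2]='l' → 'l'
i=3: add src[4]='t' → 'lt'
i=5: add src[6]='g' → 'ltg'
i=7: add src[1]='x' → 'ltgx'
i=9: add src[3]='b' → 'ltgxb'
i=11: add src[5]='b' → 'ltgxbb'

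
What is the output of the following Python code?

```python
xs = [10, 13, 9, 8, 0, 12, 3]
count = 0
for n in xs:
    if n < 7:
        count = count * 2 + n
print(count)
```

3

n=10: not <7
n=13: not <7
n=9: not <7
n=8: not <7
n=0: <7, count = 0*2+0 = 0
n=12: not <7
n=3: <7, count = 0*2+3 = 3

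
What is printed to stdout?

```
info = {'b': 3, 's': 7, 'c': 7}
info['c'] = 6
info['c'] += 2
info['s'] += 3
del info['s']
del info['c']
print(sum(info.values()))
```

info['c'] = 6 → {'b': 3, 's': 7, 'c': 6}
info['c'] = 6+2 = 8 → {'b': 3, 's': 7, 'c': 8}
info['s'] = 7+3 = 10 → {'b': 3, 's': 10, 'c': 8}
del 's' → {'b': 3, 'c': 8}
del 'c' → {'b': 3}
sum of values = 3

3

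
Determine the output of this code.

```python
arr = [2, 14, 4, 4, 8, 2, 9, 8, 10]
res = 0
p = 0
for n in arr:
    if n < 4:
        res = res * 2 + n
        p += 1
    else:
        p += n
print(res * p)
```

n=2: <4, res = 0*2+2 = 2; p=1
n=14: not <4; p=15
n=4: not <4; p=19
n=4: not <4; p=23
n=8: not <4; p=31
n=2: <4, res = 2*2+2 = 6; p=32
n=9: not <4; p=41
n=8: not <4; p=49
n=10: not <4; p=59
res*p = 6*59 = 354

354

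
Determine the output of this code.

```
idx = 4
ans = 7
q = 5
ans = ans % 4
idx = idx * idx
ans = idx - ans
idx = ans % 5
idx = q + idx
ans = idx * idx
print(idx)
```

8

ans = 7%4 = 3
idx = 4*4 = 16
ans = 16-3 = 13
idx = 13%5 = 3
idx = 5+3 = 8
ans = 8*8 = 64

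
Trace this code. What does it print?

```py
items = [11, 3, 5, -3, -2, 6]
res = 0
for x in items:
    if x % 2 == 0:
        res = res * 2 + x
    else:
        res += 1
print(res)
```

x=11: not even, res = 0+1 = 1
x=3: not even, res = 1+1 = 2
x=5: not even, res = 2+1 = 3
x=-3: not even, res = 3+1 = 4
x=-2: even, res = 4*2+(-2) = 6
x=6: even, res = 6*2+6 = 18

18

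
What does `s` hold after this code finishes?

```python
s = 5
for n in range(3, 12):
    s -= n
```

-58

n=3: s = 5-3 = 2
n=4: s = 2-4 = -2
n=5: s = (-2)-5 = -7
n=6: s = (-7)-6 = -13
n=7: s = (-13)-7 = -20
n=8: s = (-20)-8 = -28
n=9: s = (-28)-9 = -37
n=10: s = (-37)-10 = -47
n=11: s = (-47)-11 = -58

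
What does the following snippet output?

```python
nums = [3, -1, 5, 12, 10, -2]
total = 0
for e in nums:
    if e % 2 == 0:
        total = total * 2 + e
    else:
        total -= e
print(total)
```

10

e=3: not even, total = 0-3 = -3
e=-1: not even, total = (-3)-(-1) = -2
e=5: not even, total = (-2)-5 = -7
e=12: even, total = (-7)*2+12 = -2
e=10: even, total = (-2)*2+10 = 6
e=-2: even, total = 6*2+(-2) = 10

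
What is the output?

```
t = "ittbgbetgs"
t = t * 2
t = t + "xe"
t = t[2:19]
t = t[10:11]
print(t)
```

t

repeat ×2 → 'ittbgbetgsittbgbetgs'
+ 'xe' → 'ittbgbetgsittbgbetgsxe'
slice [2:19] → 'tbgbetgsittbgbetg'
slice [10:11] → 't'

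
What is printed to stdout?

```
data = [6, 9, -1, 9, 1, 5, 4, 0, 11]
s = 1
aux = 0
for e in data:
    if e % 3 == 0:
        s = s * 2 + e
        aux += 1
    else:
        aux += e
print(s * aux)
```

e=6: %3==0, s = 1*2+6 = 8; aux=1
e=9: %3==0, s = 8*2+9 = 25; aux=2
e=-1: not %3==0; aux=1
e=9: %3==0, s = 25*2+9 = 59; aux=2
e=1: not %3==0; aux=3
e=5: not %3==0; aux=8
e=4: not %3==0; aux=12
e=0: %3==0, s = 59*2+0 = 118; aux=13
e=11: not %3==0; aux=24
s*aux = 118*24 = 2832

2832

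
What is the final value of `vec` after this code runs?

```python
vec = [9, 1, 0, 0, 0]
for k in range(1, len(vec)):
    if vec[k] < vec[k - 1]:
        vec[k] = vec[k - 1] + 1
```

k=1: 1<9, vec[1] = 9+1 = 10 → [9, 10, 0, 0, 0]
k=2: 0<10, vec[2] = 10+1 = 11 → [9, 10, 11, 0, 0]
k=3: 0<11, vec[3] = 11+1 = 12 → [9, 10, 11, 12, 0]
k=4: 0<12, vec[4] = 12+1 = 13 → [9, 10, 11, 12, 13]

[9, 10, 11, 12, 13]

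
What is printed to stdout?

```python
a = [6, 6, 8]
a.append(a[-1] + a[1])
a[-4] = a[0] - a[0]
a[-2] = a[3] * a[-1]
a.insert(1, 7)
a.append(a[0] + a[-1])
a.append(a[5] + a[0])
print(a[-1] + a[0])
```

append a[-1]+a[1] = 8+6 = 14 → [6, 6, 8, 14]
a[-4] = a[0]-a[0] = 6-6 = 0 → [0, 6, 8, 14]
a[-2] = a[3]*a[-1] = 14*14 = 196 → [0, 6, 196, 14]
insert 7 at 1 → [0, 7, 6, 196, 14]
append a[0]+a[-1] = 0+14 = 14 → [0, 7, 6, 196, 14, 14]
append a[5]+a[0] = 14+0 = 14 → [0, 7, 6, 196, 14, 14, 14]
a[-1]+a[0] = 14+0 = 14

14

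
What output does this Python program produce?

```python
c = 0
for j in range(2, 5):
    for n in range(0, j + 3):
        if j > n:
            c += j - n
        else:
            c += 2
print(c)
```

j=2,n=0: 2>0, c = 0+2 = 2
j=2,n=1: 2>1, c = 2+1 = 3
j=2,n=2: not 2>2, c = 3+2 = 5
j=2,n=3: not 2>3, c = 5+2 = 7
j=2,n=4: not 2>4, c = 7+2 = 9
j=3,n=0: 3>0, c = 9+3 = 12
j=3,n=1: 3>1, c = 12+2 = 14
j=3,n=2: 3>2, c = 14+1 = 15
j=3,n=3: not 3>3, c = 15+2 = 17
j=3,n=4: not 3>4, c = 17+2 = 19
j=3,n=5: not 3>5, c = 19+2 = 21
j=4,n=0: 4>0, c = 21+4 = 25
j=4,n=1: 4>1, c = 25+3 = 28
j=4,n=2: 4>2, c = 28+2 = 30
j=4,n=3: 4>3, c = 30+1 = 31
j=4,n=4: not 4>4, c = 31+2 = 33
j=4,n=5: not 4>5, c = 33+2 = 35
j=4,n=6: not 4>6, c = 35+2 = 37

37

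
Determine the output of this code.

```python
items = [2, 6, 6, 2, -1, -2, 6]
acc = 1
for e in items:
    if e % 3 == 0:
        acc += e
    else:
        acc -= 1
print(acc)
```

e=2: not %3==0, acc = 1-1 = 0
e=6: %3==0, acc = 0+6 = 6
e=6: %3==0, acc = 6+6 = 12
e=2: not %3==0, acc = 12-1 = 11
e=-1: not %3==0, acc = 11-1 = 10
e=-2: not %3==0, acc = 10-1 = 9
e=6: %3==0, acc = 9+6 = 15

15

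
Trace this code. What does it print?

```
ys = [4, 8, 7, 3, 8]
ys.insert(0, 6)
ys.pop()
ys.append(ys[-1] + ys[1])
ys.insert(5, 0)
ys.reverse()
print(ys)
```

[7, 0, 3, 7, 8, 4, 6]

insert 6 at 0 → [6, 4, 8, 7, 3, 8]
pop() removes 8 → [6, 4, 8, 7, 3]
append ys[-1]+ys[1] = 3+4 = 7 → [6, 4, 8, 7, 3, 7]
insert 0 at 5 → [6, 4, 8, 7, 3, 0, 7]
reverse → [7, 0, 3, 7, 8, 4, 6]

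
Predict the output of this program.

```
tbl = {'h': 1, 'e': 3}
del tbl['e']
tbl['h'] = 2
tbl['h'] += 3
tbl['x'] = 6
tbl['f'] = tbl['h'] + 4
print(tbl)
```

del 'e' → {'h': 1}
tbl['h'] = 2 → {'h': 2}
tbl['h'] = 2+3 = 5 → {'h': 5}
tbl['x'] = 6 → {'h': 5, 'x': 6}
tbl['f'] = tbl['h']+4 = 9 → {'h': 5, 'x': 6, 'f': 9}

{'h': 5, 'x': 6, 'f': 9}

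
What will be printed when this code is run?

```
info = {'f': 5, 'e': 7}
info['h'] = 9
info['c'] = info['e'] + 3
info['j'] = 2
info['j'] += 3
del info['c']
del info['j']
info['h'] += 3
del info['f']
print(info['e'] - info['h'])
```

-5

info['h'] = 9 → {'f': 5, 'e': 7, 'h': 9}
info['c'] = info['e']+3 = 10 → {'f': 5, 'e': 7, 'h': 9, 'c': 10}
info['j'] = 2 → {'f': 5, 'e': 7, 'h': 9, 'c': 10, 'j': 2}
info['j'] = 2+3 = 5 → {'f': 5, 'e': 7, 'h': 9, 'c': 10, 'j': 5}
del 'c' → {'f': 5, 'e': 7, 'h': 9, 'j': 5}
del 'j' → {'f': 5, 'e': 7, 'h': 9}
info['h'] = 9+3 = 12 → {'f': 5, 'e': 7, 'h': 12}
del 'f' → {'e': 7, 'h': 12}
info['e']-info['h'] = 7-12 = -5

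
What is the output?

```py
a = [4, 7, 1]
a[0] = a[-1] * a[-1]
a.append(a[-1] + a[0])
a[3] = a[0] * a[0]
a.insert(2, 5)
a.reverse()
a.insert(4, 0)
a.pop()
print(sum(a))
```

14

a[0] = a[-1]*a[-1] = 1*1 = 1 → [1, 7, 1]
append a[-1]+a[0] = 1+1 = 2 → [1, 7, 1, 2]
a[3] = a[0]*a[0] = 1*1 = 1 → [1, 7, 1, 1]
insert 5 at 2 → [1, 7, 5, 1, 1]
reverse → [1, 1, 5, 7, 1]
insert 0 at 4 → [1, 1, 5, 7, 0, 1]
pop() removes 1 → [1, 1, 5, 7, 0]
sum = 14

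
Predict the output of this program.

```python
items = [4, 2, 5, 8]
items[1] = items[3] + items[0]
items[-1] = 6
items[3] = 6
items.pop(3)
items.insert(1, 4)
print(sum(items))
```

items[1] = items[3]+items[0] = 8+4 = 12 → [4, 12, 5, 8]
items[-1] = 6 → [4, 12, 5, 6]
items[3] = 6 → [4, 12, 5, 6]
pop(3) removes 6 → [4, 12, 5]
insert 4 at 1 → [4, 4, 12, 5]
sum = 25

25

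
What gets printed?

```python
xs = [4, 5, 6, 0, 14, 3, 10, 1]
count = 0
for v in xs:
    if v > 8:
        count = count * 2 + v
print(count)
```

v=4: not >8
v=5: not >8
v=6: not >8
v=0: not >8
v=14: >8, count = 0*2+14 = 14
v=3: not >8
v=10: >8, count = 14*2+10 = 38
v=1: not >8

38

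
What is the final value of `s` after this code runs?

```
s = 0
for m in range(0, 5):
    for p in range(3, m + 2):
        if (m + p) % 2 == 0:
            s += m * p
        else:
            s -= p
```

10

m=2,p=3: odd sum, s = 0-3 = -3
m=3,p=3: even sum, s = (-3)+9 = 6
m=3,p=4: odd sum, s = 6-4 = 2
m=4,p=3: odd sum, s = 2-3 = -1
m=4,p=4: even sum, s = (-1)+16 = 15
m=4,p=5: odd sum, s = 15-5 = 10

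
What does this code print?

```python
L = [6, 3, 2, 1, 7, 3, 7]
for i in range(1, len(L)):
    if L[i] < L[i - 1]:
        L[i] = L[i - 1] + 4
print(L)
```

i=1: 3<6, L[1] = 6+4 = 10 → [6, 10, 2, 1, 7, 3, 7]
i=2: 2<10, L[2] = 10+4 = 14 → [6, 10, 14, 1, 7, 3, 7]
i=3: 1<14, L[3] = 14+4 = 18 → [6, 10, 14, 18, 7, 3, 7]
i=4: 7<18, L[4] = 18+4 = 22 → [6, 10, 14, 18, 22, 3, 7]
i=5: 3<22, L[5] = 22+4 = 26 → [6, 10, 14, 18, 22, 26, 7]
i=6: 7<26, L[6] = 26+4 = 30 → [6, 10, 14, 18, 22, 26, 30]

[6, 10, 14, 18, 22, 26, 30]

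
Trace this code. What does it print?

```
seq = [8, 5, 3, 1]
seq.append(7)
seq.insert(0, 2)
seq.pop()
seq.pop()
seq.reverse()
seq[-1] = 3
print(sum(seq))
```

19

append 7 → [8, 5, 3, 1, 7]
insert 2 at 0 → [2, 8, 5, 3, 1, 7]
pop() removes 7 → [2, 8, 5, 3, 1]
pop() removes 1 → [2, 8, 5, 3]
reverse → [3, 5, 8, 2]
seq[-1] = 3 → [3, 5, 8, 3]
sum = 19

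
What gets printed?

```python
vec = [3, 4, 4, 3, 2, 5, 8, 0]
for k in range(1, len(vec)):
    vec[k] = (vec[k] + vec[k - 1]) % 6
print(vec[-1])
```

5

k=1: vec[1] = (4+3)%6 = 1 → [3, 1, 4, 3, 2, 5, 8, 0]
k=2: vec[2] = (4+1)%6 = 5 → [3, 1, 5, 3, 2, 5, 8, 0]
k=3: vec[3] = (3+5)%6 = 2 → [3, 1, 5, 2, 2, 5, 8, 0]
k=4: vec[4] = (2+2)%6 = 4 → [3, 1, 5, 2, 4, 5, 8, 0]
k=5: vec[5] = (5+4)%6 = 3 → [3, 1, 5, 2, 4, 3, 8, 0]
k=6: vec[6] = (8+3)%6 = 5 → [3, 1, 5, 2, 4, 3, 5, 0]
k=7: vec[7] = (0+5)%6 = 5 → [3, 1, 5, 2, 4, 3, 5, 5]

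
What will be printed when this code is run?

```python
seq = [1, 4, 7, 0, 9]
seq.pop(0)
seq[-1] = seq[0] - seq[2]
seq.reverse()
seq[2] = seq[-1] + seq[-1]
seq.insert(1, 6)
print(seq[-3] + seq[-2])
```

pop(0) removes 1 → [4, 7, 0, 9]
seq[-1] = seq[0]-seq[2] = 4-0 = 4 → [4, 7, 0, 4]
reverse → [4, 0, 7, 4]
seq[2] = seq[-1]+seq[-1] = 4+4 = 8 → [4, 0, 8, 4]
insert 6 at 1 → [4, 6, 0, 8, 4]
seq[-3]+seq[-2] = 0+8 = 8

8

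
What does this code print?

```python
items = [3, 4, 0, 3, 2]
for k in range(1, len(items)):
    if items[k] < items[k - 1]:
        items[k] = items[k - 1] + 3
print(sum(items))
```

k=1: 4>=3, unchanged → [3, 4, 0, 3, 2]
k=2: 0<4, items[2] = 4+3 = 7 → [3, 4, 7, 3, 2]
k=3: 3<7, items[3] = 7+3 = 10 → [3, 4, 7, 10, 2]
k=4: 2<10, items[4] = 10+3 = 13 → [3, 4, 7, 10, 13]
sum = 37

37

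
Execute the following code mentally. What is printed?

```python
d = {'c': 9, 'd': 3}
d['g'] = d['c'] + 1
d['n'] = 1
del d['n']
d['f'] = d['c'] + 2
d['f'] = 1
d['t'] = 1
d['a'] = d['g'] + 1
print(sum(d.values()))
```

35

d['g'] = d['c']+1 = 10 → {'c': 9, 'd': 3, 'g': 10}
d['n'] = 1 → {'c': 9, 'd': 3, 'g': 10, 'n': 1}
del 'n' → {'c': 9, 'd': 3, 'g': 10}
d['f'] = d['c']+2 = 11 → {'c': 9, 'd': 3, 'g': 10, 'f': 11}
d['f'] = 1 → {'c': 9, 'd': 3, 'g': 10, 'f': 1}
d['t'] = 1 → {'c': 9, 'd': 3, 'g': 10, 'f': 1, 't': 1}
d['a'] = d['g']+1 = 11 → {'c': 9, 'd': 3, 'g': 10, 'f': 1, 't': 1, 'a': 11}
sum of values = 35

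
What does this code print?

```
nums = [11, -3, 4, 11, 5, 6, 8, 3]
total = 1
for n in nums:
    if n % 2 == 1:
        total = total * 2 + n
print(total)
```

n=11: odd, total = 1*2+11 = 13
n=-3: odd, total = 13*2+(-3) = 23
n=4: not odd
n=11: odd, total = 23*2+11 = 57
n=5: odd, total = 57*2+5 = 119
n=6: not odd
n=8: not odd
n=3: odd, total = 119*2+3 = 241

241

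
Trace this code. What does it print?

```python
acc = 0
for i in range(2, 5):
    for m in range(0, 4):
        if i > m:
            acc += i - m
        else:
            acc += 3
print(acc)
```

28

i=2,m=0: 2>0, acc = 0+2 = 2
i=2,m=1: 2>1, acc = 2+1 = 3
i=2,m=2: not 2>2, acc = 3+3 = 6
i=2,m=3: not 2>3, acc = 6+3 = 9
i=3,m=0: 3>0, acc = 9+3 = 12
i=3,m=1: 3>1, acc = 12+2 = 14
i=3,m=2: 3>2, acc = 14+1 = 15
i=3,m=3: not 3>3, acc = 15+3 = 18
i=4,m=0: 4>0, acc = 18+4 = 22
i=4,m=1: 4>1, acc = 22+3 = 25
i=4,m=2: 4>2, acc = 25+2 = 27
i=4,m=3: 4>3, acc = 27+1 = 28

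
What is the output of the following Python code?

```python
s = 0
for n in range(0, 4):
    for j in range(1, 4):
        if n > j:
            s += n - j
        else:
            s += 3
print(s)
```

31

n=0,j=1: not 0>1, s = 0+3 = 3
n=0,j=2: not 0>2, s = 3+3 = 6
n=0,j=3: not 0>3, s = 6+3 = 9
n=1,j=1: not 1>1, s = 9+3 = 12
n=1,j=2: not 1>2, s = 12+3 = 15
n=1,j=3: not 1>3, s = 15+3 = 18
n=2,j=1: 2>1, s = 18+1 = 19
n=2,j=2: not 2>2, s = 19+3 = 22
n=2,j=3: not 2>3, s = 22+3 = 25
n=3,j=1: 3>1, s = 25+2 = 27
n=3,j=2: 3>2, s = 27+1 = 28
n=3,j=3: not 3>3, s = 28+3 = 31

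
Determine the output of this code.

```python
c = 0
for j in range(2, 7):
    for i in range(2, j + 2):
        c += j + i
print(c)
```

j=2,i=2: c = 0+4 = 4
j=2,i=3: c = 4+5 = 9
j=3,i=2: c = 9+5 = 14
j=3,i=3: c = 14+6 = 20
j=3,i=4: c = 20+7 = 27
j=4,i=2: c = 27+6 = 33
j=4,i=3: c = 33+7 = 40
j=4,i=4: c = 40+8 = 48
j=4,i=5: c = 48+9 = 57
j=5,i=2: c = 57+7 = 64
j=5,i=3: c = 64+8 = 72
j=5,i=4: c = 72+9 = 81
j=5,i=5: c = 81+10 = 91
j=5,i=6: c = 91+11 = 102
j=6,i=2: c = 102+8 = 110
j=6,i=3: c = 110+9 = 119
j=6,i=4: c = 119+10 = 129
j=6,i=5: c = 129+11 = 140
j=6,i=6: c = 140+12 = 152
j=6,i=7: c = 152+13 = 165

165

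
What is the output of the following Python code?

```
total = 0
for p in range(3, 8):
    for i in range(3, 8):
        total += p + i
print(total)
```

p=3,i=3: total = 0+6 = 6
p=3,i=4: total = 6+7 = 13
p=3,i=5: total = 13+8 = 21
p=3,i=6: total = 21+9 = 30
p=3,i=7: total = 30+10 = 40
p=4,i=3: total = 40+7 = 47
p=4,i=4: total = 47+8 = 55
p=4,i=5: total = 55+9 = 64
p=4,i=6: total = 64+10 = 74
p=4,i=7: total = 74+11 = 85
p=5,i=3: total = 85+8 = 93
p=5,i=4: total = 93+9 = 102
p=5,i=5: total = 102+10 = 112
p=5,i=6: total = 112+11 = 123
p=5,i=7: total = 123+12 = 135
p=6,i=3: total = 135+9 = 144
p=6,i=4: total = 144+10 = 154
p=6,i=5: total = 154+11 = 165
p=6,i=6: total = 165+12 = 177
p=6,i=7: total = 177+13 = 190
p=7,i=3: total = 190+10 = 200
p=7,i=4: total = 200+11 = 211
p=7,i=5: total = 211+12 = 223
p=7,i=6: total = 223+13 = 236
p=7,i=7: total = 236+14 = 250

250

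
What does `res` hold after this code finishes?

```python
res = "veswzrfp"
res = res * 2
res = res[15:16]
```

'p'

repeat ×2 → 'veswzrfpveswzrfp'
slice [15:16] → 'p'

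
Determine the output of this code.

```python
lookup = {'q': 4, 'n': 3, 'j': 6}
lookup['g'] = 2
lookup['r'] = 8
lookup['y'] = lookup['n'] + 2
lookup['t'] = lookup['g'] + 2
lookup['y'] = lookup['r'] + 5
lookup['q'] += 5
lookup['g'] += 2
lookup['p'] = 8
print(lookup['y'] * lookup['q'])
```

lookup['g'] = 2 → {'q': 4, 'n': 3, 'j': 6, 'g': 2}
lookup['r'] = 8 → {'q': 4, 'n': 3, 'j': 6, 'g': 2, 'r': 8}
lookup['y'] = lookup['n']+2 = 5 → {'q': 4, 'n': 3, 'j': 6, 'g': 2, 'r': 8, 'y': 5}
lookup['t'] = lookup['g']+2 = 4 → {'q': 4, 'n': 3, 'j': 6, 'g': 2, 'r': 8, 'y': 5, 't': 4}
lookup['y'] = lookup['r']+5 = 13 → {'q': 4, 'n': 3, 'j': 6, 'g': 2, 'r': 8, 'y': 13, 't': 4}
lookup['q'] = 4+5 = 9 → {'q': 9, 'n': 3, 'j': 6, 'g': 2, 'r': 8, 'y': 13, 't': 4}
lookup['g'] = 2+2 = 4 → {'q': 9, 'n': 3, 'j': 6, 'g': 4, 'r': 8, 'y': 13, 't': 4}
lookup['p'] = 8 → {'q': 9, 'n': 3, 'j': 6, 'g': 4, 'r': 8, 'y': 13, 't': 4, 'p': 8}
lookup['y']*lookup['q'] = 13*9 = 117

117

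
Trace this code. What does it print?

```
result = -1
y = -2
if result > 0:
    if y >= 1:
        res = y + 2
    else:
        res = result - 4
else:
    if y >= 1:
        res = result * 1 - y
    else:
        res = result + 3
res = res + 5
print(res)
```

7

result=-1, y=-2
result > 0 is False; y >= 1 is False
→ res = result + 3 = 2
res = 2+5 = 7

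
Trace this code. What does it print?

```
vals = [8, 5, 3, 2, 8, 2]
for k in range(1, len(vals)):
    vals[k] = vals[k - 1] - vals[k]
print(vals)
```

k=1: vals[1] = 8-5 = 3 → [8, 3, 3, 2, 8, 2]
k=2: vals[2] = 3-3 = 0 → [8, 3, 0, 2, 8, 2]
k=3: vals[3] = 0-2 = -2 → [8, 3, 0, -2, 8, 2]
k=4: vals[4] = (-2)-8 = -10 → [8, 3, 0, -2, -10, 2]
k=5: vals[5] = (-10)-2 = -12 → [8, 3, 0, -2, -10, -12]

[8, 3, 0, -2, -10, -12]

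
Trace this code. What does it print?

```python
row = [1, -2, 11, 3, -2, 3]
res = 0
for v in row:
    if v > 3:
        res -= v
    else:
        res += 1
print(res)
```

-6

v=1: not >3, res = 0+1 = 1
v=-2: not >3, res = 1+1 = 2
v=11: >3, res = 2-11 = -9
v=3: not >3, res = (-9)+1 = -8
v=-2: not >3, res = (-8)+1 = -7
v=3: not >3, res = (-7)+1 = -6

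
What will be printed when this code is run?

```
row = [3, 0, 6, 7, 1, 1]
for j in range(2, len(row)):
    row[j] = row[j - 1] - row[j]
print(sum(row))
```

j=2: row[2] = 0-6 = -6 → [3, 0, -6, 7, 1, 1]
j=3: row[3] = (-6)-7 = -13 → [3, 0, -6, -13, 1, 1]
j=4: row[4] = (-13)-1 = -14 → [3, 0, -6, -13, -14, 1]
j=5: row[5] = (-14)-1 = -15 → [3, 0, -6, -13, -14, -15]
sum = -45

-45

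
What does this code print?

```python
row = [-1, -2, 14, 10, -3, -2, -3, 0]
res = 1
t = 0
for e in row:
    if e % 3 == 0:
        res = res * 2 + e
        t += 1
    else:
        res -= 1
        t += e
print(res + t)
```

-24

e=-1: not %3==0, res = 1-1 = 0; t=-1
e=-2: not %3==0, res = 0-1 = -1; t=-3
e=14: not %3==0, res = (-1)-1 = -2; t=11
e=10: not %3==0, res = (-2)-1 = -3; t=21
e=-3: %3==0, res = (-3)*2+(-3) = -9; t=22
e=-2: not %3==0, res = (-9)-1 = -10; t=20
e=-3: %3==0, res = (-10)*2+(-3) = -23; t=21
e=0: %3==0, res = (-23)*2+0 = -46; t=22
res+t = (-46)+22 = -24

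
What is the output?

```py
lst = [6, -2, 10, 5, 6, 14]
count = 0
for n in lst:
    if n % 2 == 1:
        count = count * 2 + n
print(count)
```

n=6: not odd
n=-2: not odd
n=10: not odd
n=5: odd, count = 0*2+5 = 5
n=6: not odd
n=14: not odd

5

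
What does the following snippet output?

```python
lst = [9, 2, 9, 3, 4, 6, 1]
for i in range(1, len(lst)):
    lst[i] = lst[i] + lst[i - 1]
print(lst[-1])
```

i=1: lst[1] = 2+9 = 11 → [9, 11, 9, 3, 4, 6, 1]
i=2: lst[2] = 9+11 = 20 → [9, 11, 20, 3, 4, 6, 1]
i=3: lst[3] = 3+20 = 23 → [9, 11, 20, 23, 4, 6, 1]
i=4: lst[4] = 4+23 = 27 → [9, 11, 20, 23, 27, 6, 1]
i=5: lst[5] = 6+27 = 33 → [9, 11, 20, 23, 27, 33, 1]
i=6: lst[6] = 1+33 = 34 → [9, 11, 20, 23, 27, 33, 34]

34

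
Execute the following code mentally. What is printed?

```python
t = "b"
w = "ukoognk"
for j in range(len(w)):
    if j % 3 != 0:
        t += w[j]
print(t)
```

j=0: skip
j=1: add 'k' → 'bk'
j=2: add 'o' → 'bko'
j=3: skip
j=4: add 'g' → 'bkog'
j=5: add 'n' → 'bkogn'
j=6: skip

bkogn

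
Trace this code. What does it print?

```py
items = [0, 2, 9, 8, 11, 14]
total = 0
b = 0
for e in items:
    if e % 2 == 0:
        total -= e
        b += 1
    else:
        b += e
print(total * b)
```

-576

e=0: even, total = 0-0 = 0; b=1
e=2: even, total = 0-2 = -2; b=2
e=9: not even; b=11
e=8: even, total = (-2)-8 = -10; b=12
e=11: not even; b=23
e=14: even, total = (-10)-14 = -24; b=24
total*b = (-24)*24 = -576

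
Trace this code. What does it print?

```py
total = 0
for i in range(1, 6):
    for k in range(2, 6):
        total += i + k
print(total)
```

i=1,k=2: total = 0+3 = 3
i=1,k=3: total = 3+4 = 7
i=1,k=4: total = 7+5 = 12
i=1,k=5: total = 12+6 = 18
i=2,k=2: total = 18+4 = 22
i=2,k=3: total = 22+5 = 27
i=2,k=4: total = 27+6 = 33
i=2,k=5: total = 33+7 = 40
i=3,k=2: total = 40+5 = 45
i=3,k=3: total = 45+6 = 51
i=3,k=4: total = 51+7 = 58
i=3,k=5: total = 58+8 = 66
i=4,k=2: total = 66+6 = 72
i=4,k=3: total = 72+7 = 79
i=4,k=4: total = 79+8 = 87
i=4,k=5: total = 87+9 = 96
i=5,k=2: total = 96+7 = 103
i=5,k=3: total = 103+8 = 111
i=5,k=4: total = 111+9 = 120
i=5,k=5: total = 120+10 = 130

130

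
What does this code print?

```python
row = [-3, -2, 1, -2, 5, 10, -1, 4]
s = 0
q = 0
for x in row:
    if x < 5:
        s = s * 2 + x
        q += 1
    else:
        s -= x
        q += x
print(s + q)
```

-165

x=-3: <5, s = 0*2+(-3) = -3; q=1
x=-2: <5, s = (-3)*2+(-2) = -8; q=2
x=1: <5, s = (-8)*2+1 = -15; q=3
x=-2: <5, s = (-15)*2+(-2) = -32; q=4
x=5: not <5, s = (-32)-5 = -37; q=9
x=10: not <5, s = (-37)-10 = -47; q=19
x=-1: <5, s = (-47)*2+(-1) = -95; q=20
x=4: <5, s = (-95)*2+4 = -186; q=21
s+q = (-186)+21 = -165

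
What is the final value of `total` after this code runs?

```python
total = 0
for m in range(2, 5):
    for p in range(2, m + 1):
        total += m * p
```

55

m=2,p=2: total = 0+4 = 4
m=3,p=2: total = 4+6 = 10
m=3,p=3: total = 10+9 = 19
m=4,p=2: total = 19+8 = 27
m=4,p=3: total = 27+12 = 39
m=4,p=4: total = 39+16 = 55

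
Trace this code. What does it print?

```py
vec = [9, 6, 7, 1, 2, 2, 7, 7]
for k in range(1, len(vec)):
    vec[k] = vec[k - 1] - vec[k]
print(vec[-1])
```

-23

k=1: vec[1] = 9-6 = 3 → [9, 3, 7, 1, 2, 2, 7, 7]
k=2: vec[2] = 3-7 = -4 → [9, 3, -4, 1, 2, 2, 7, 7]
k=3: vec[3] = (-4)-1 = -5 → [9, 3, -4, -5, 2, 2, 7, 7]
k=4: vec[4] = (-5)-2 = -7 → [9, 3, -4, -5, -7, 2, 7, 7]
k=5: vec[5] = (-7)-2 = -9 → [9, 3, -4, -5, -7, -9, 7, 7]
k=6: vec[6] = (-9)-7 = -16 → [9, 3, -4, -5, -7, -9, -16, 7]
k=7: vec[7] = (-16)-7 = -23 → [9, 3, -4, -5, -7, -9, -16, -23]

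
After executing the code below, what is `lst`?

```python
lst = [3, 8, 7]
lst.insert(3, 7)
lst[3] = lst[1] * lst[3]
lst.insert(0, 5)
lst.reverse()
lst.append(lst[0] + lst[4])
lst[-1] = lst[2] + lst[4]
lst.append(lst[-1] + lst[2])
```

insert 7 at 3 → [3, 8, 7, 7]
lst[3] = lst[1]*lst[3] = 8*7 = 56 → [3, 8, 7, 56]
insert 5 at 0 → [5, 3, 8, 7, 56]
reverse → [56, 7, 8, 3, 5]
append lst[0]+lst[4] = 56+5 = 61 → [56, 7, 8, 3, 5, 61]
lst[-1] = lst[2]+lst[4] = 8+5 = 13 → [56, 7, 8, 3, 5, 13]
append lst[-1]+lst[2] = 13+8 = 21 → [56, 7, 8, 3, 5, 13, 21]

[56, 7, 8, 3, 5, 13, 21]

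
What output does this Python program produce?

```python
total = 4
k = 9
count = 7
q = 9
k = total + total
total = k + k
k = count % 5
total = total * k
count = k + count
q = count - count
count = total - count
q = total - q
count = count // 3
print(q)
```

k = 4+4 = 8
total = 8+8 = 16
k = 7%5 = 2
total = 16*2 = 32
count = 2+7 = 9
q = 9-9 = 0
count = 32-9 = 23
q = 32-0 = 32
count = 23//3 = 7

32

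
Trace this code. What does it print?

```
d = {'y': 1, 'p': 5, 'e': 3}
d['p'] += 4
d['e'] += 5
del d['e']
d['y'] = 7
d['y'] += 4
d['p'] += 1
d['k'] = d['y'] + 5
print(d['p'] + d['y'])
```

d['p'] = 5+4 = 9 → {'y': 1, 'p': 9, 'e': 3}
d['e'] = 3+5 = 8 → {'y': 1, 'p': 9, 'e': 8}
del 'e' → {'y': 1, 'p': 9}
d['y'] = 7 → {'y': 7, 'p': 9}
d['y'] = 7+4 = 11 → {'y': 11, 'p': 9}
d['p'] = 9+1 = 10 → {'y': 11, 'p': 10}
d['k'] = d['y']+5 = 16 → {'y': 11, 'p': 10, 'k': 16}
d['p']+d['y'] = 10+11 = 21

21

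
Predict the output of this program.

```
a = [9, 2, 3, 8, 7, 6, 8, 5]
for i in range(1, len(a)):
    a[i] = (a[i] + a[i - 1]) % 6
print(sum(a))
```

i=1: a[1] = (2+9)%6 = 5 → [9, 5, 3, 8, 7, 6, 8, 5]
i=2: a[2] = (3+5)%6 = 2 → [9, 5, 2, 8, 7, 6, 8, 5]
i=3: a[3] = (8+2)%6 = 4 → [9, 5, 2, 4, 7, 6, 8, 5]
i=4: a[4] = (7+4)%6 = 5 → [9, 5, 2, 4, 5, 6, 8, 5]
i=5: a[5] = (6+5)%6 = 5 → [9, 5, 2, 4, 5, 5, 8, 5]
i=6: a[6] = (8+5)%6 = 1 → [9, 5, 2, 4, 5, 5, 1, 5]
i=7: a[7] = (5+1)%6 = 0 → [9, 5, 2, 4, 5, 5, 1, 0]
sum = 31

31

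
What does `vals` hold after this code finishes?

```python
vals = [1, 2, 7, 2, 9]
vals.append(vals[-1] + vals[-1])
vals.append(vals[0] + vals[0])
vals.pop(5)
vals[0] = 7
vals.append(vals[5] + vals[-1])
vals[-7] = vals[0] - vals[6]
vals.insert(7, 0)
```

append vals[-1]+vals[-1] = 9+9 = 18 → [1, 2, 7, 2, 9, 18]
append vals[0]+vals[0] = 1+1 = 2 → [1, 2, 7, 2, 9, 18, 2]
pop(5) removes 18 → [1, 2, 7, 2, 9, 2]
vals[0] = 7 → [7, 2, 7, 2, 9, 2]
append vals[5]+vals[-1] = 2+2 = 4 → [7, 2, 7, 2, 9, 2, 4]
vals[-7] = vals[0]-vals[6] = 7-4 = 3 → [3, 2, 7, 2, 9, 2, 4]
insert 0 at 7 → [3, 2, 7, 2, 9, 2, 4, 0]

[3, 2, 7, 2, 9, 2, 4, 0]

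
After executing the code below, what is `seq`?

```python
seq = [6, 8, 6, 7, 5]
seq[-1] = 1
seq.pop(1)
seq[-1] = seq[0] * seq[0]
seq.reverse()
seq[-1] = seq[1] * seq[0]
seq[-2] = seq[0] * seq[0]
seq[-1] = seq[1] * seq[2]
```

[36, 7, 1296, 9072]

seq[-1] = 1 → [6, 8, 6, 7, 1]
pop(1) removes 8 → [6, 6, 7, 1]
seq[-1] = seq[0]*seq[0] = 6*6 = 36 → [6, 6, 7, 36]
reverse → [36, 7, 6, 6]
seq[-1] = seq[1]*seq[0] = 7*36 = 252 → [36, 7, 6, 252]
seq[-2] = seq[0]*seq[0] = 36*36 = 1296 → [36, 7, 1296, 252]
seq[-1] = seq[1]*seq[2] = 7*1296 = 9072 → [36, 7, 1296, 9072]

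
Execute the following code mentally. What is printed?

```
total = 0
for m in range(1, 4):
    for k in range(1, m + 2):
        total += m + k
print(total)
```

m=1,k=1: total = 0+2 = 2
m=1,k=2: total = 2+3 = 5
m=2,k=1: total = 5+3 = 8
m=2,k=2: total = 8+4 = 12
m=2,k=3: total = 12+5 = 17
m=3,k=1: total = 17+4 = 21
m=3,k=2: total = 21+5 = 26
m=3,k=3: total = 26+6 = 32
m=3,k=4: total = 32+7 = 39

39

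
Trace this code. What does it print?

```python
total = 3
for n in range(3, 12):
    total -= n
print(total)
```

n=3: total = 3-3 = 0
n=4: total = 0-4 = -4
n=5: total = (-4)-5 = -9
n=6: total = (-9)-6 = -15
n=7: total = (-15)-7 = -22
n=8: total = (-22)-8 = -30
n=9: total = (-30)-9 = -39
n=10: total = (-39)-10 = -49
n=11: total = (-49)-11 = -60

-60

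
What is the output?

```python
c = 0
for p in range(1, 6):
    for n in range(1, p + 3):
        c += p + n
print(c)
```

p=1,n=1: c = 0+2 = 2
p=1,n=2: c = 2+3 = 5
p=1,n=3: c = 5+4 = 9
p=2,n=1: c = 9+3 = 12
p=2,n=2: c = 12+4 = 16
p=2,n=3: c = 16+5 = 21
p=2,n=4: c = 21+6 = 27
p=3,n=1: c = 27+4 = 31
p=3,n=2: c = 31+5 = 36
p=3,n=3: c = 36+6 = 42
p=3,n=4: c = 42+7 = 49
p=3,n=5: c = 49+8 = 57
p=4,n=1: c = 57+5 = 62
p=4,n=2: c = 62+6 = 68
p=4,n=3: c = 68+7 = 75
p=4,n=4: c = 75+8 = 83
p=4,n=5: c = 83+9 = 92
p=4,n=6: c = 92+10 = 102
p=5,n=1: c = 102+6 = 108
p=5,n=2: c = 108+7 = 115
p=5,n=3: c = 115+8 = 123
p=5,n=4: c = 123+9 = 132
p=5,n=5: c = 132+10 = 142
p=5,n=6: c = 142+11 = 153
p=5,n=7: c = 153+12 = 165

165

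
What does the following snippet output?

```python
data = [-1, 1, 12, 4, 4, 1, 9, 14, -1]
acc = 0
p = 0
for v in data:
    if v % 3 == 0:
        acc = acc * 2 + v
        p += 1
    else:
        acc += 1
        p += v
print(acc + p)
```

v=-1: not %3==0, acc = 0+1 = 1; p=-1
v=1: not %3==0, acc = 1+1 = 2; p=0
v=12: %3==0, acc = 2*2+12 = 16; p=1
v=4: not %3==0, acc = 16+1 = 17; p=5
v=4: not %3==0, acc = 17+1 = 18; p=9
v=1: not %3==0, acc = 18+1 = 19; p=10
v=9: %3==0, acc = 19*2+9 = 47; p=11
v=14: not %3==0, acc = 47+1 = 48; p=25
v=-1: not %3==0, acc = 48+1 = 49; p=24
acc+p = 49+24 = 73

73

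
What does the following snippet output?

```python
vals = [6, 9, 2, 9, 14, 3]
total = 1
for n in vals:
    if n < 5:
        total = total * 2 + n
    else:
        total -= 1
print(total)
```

-1

n=6: not <5, total = 1-1 = 0
n=9: not <5, total = 0-1 = -1
n=2: <5, total = (-1)*2+2 = 0
n=9: not <5, total = 0-1 = -1
n=14: not <5, total = (-1)-1 = -2
n=3: <5, total = (-2)*2+3 = -1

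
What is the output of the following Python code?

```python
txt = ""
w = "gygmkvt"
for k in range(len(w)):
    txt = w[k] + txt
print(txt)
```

tvkmgyg

k=0: prepend 'g' → 'g'
k=1: prepend 'y' → 'yg'
k=2: prepend 'g' → 'gyg'
k=3: prepend 'm' → 'mgyg'
k=4: prepend 'k' → 'kmgyg'
k=5: prepend 'v' → 'vkmgyg'
k=6: prepend 't' → 'tvkmgyg'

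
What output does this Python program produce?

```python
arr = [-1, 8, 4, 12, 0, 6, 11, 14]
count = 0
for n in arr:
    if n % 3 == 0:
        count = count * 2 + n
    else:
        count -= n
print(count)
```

n=-1: not %3==0, count = 0-(-1) = 1
n=8: not %3==0, count = 1-8 = -7
n=4: not %3==0, count = (-7)-4 = -11
n=12: %3==0, count = (-11)*2+12 = -10
n=0: %3==0, count = (-10)*2+0 = -20
n=6: %3==0, count = (-20)*2+6 = -34
n=11: not %3==0, count = (-34)-11 = -45
n=14: not %3==0, count = (-45)-14 = -59

-59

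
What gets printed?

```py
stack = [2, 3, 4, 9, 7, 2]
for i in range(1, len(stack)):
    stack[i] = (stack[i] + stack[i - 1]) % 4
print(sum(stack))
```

10

i=1: stack[1] = (3+2)%4 = 1 → [2, 1, 4, 9, 7, 2]
i=2: stack[2] = (4+1)%4 = 1 → [2, 1, 1, 9, 7, 2]
i=3: stack[3] = (9+1)%4 = 2 → [2, 1, 1, 2, 7, 2]
i=4: stack[4] = (7+2)%4 = 1 → [2, 1, 1, 2, 1, 2]
i=5: stack[5] = (2+1)%4 = 3 → [2, 1, 1, 2, 1, 3]
sum = 10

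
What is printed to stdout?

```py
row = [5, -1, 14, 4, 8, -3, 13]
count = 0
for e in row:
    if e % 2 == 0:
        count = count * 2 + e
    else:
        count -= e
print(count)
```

30

e=5: not even, count = 0-5 = -5
e=-1: not even, count = (-5)-(-1) = -4
e=14: even, count = (-4)*2+14 = 6
e=4: even, count = 6*2+4 = 16
e=8: even, count = 16*2+8 = 40
e=-3: not even, count = 40-(-3) = 43
e=13: not even, count = 43-13 = 30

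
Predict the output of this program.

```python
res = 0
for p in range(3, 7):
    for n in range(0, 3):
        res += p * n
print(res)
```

p=3,n=0: res = 0+0 = 0
p=3,n=1: res = 0+3 = 3
p=3,n=2: res = 3+6 = 9
p=4,n=0: res = 9+0 = 9
p=4,n=1: res = 9+4 = 13
p=4,n=2: res = 13+8 = 21
p=5,n=0: res = 21+0 = 21
p=5,n=1: res = 21+5 = 26
p=5,n=2: res = 26+10 = 36
p=6,n=0: res = 36+0 = 36
p=6,n=1: res = 36+6 = 42
p=6,n=2: res = 42+12 = 54

54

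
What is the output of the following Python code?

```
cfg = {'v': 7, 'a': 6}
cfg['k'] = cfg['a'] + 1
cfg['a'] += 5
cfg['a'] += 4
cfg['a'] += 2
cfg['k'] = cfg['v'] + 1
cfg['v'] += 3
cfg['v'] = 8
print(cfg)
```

{'v': 8, 'a': 17, 'k': 8}

cfg['k'] = cfg['a']+1 = 7 → {'v': 7, 'a': 6, 'k': 7}
cfg['a'] = 6+5 = 11 → {'v': 7, 'a': 11, 'k': 7}
cfg['a'] = 11+4 = 15 → {'v': 7, 'a': 15, 'k': 7}
cfg['a'] = 15+2 = 17 → {'v': 7, 'a': 17, 'k': 7}
cfg['k'] = cfg['v']+1 = 8 → {'v': 7, 'a': 17, 'k': 8}
cfg['v'] = 7+3 = 10 → {'v': 10, 'a': 17, 'k': 8}
cfg['v'] = 8 → {'v': 8, 'a': 17, 'k': 8}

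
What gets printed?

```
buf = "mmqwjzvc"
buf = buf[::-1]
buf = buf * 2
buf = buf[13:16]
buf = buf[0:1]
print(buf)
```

reverse → 'cvzjwqmm'
repeat ×2 → 'cvzjwqmmcvzjwqmm'
slice [13:16] → 'qmm'
slice [0:1] → 'q'

q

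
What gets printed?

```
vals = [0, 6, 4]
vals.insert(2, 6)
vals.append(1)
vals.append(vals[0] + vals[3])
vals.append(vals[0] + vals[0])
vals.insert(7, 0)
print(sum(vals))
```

insert 6 at 2 → [0, 6, 6, 4]
append 1 → [0, 6, 6, 4, 1]
append vals[0]+vals[3] = 0+4 = 4 → [0, 6, 6, 4, 1, 4]
append vals[0]+vals[0] = 0+0 = 0 → [0, 6, 6, 4, 1, 4, 0]
insert 0 at 7 → [0, 6, 6, 4, 1, 4, 0, 0]
sum = 21

21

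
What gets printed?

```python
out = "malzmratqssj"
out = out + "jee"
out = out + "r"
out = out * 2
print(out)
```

+ 'jee' → 'malzmratqssjjee'
+ 'r' → 'malzmratqssjjeer'
repeat ×2 → 'malzmratqssjjeermalzmratqssjjeer'

malzmratqssjjeermalzmratqssjjeer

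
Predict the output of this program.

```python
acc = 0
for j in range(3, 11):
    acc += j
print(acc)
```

52

j=3: acc = 0+3 = 3
j=4: acc = 3+4 = 7
j=5: acc = 7+5 = 12
j=6: acc = 12+6 = 18
j=7: acc = 18+7 = 25
j=8: acc = 25+8 = 33
j=9: acc = 33+9 = 42
j=10: acc = 42+10 = 52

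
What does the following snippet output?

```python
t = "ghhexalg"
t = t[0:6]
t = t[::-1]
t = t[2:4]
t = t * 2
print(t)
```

slice [0:6] → 'ghhexa'
reverse → 'axehhg'
slice [2:4] → 'eh'
repeat ×2 → 'eheh'

eheh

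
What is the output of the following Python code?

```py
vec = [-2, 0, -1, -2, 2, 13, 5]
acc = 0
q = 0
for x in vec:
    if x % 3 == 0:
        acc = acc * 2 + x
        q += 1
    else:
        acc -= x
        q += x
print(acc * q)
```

-208

x=-2: not %3==0, acc = 0-(-2) = 2; q=-2
x=0: %3==0, acc = 2*2+0 = 4; q=-1
x=-1: not %3==0, acc = 4-(-1) = 5; q=-2
x=-2: not %3==0, acc = 5-(-2) = 7; q=-4
x=2: not %3==0, acc = 7-2 = 5; q=-2
x=13: not %3==0, acc = 5-13 = -8; q=11
x=5: not %3==0, acc = (-8)-5 = -13; q=16
acc*q = (-13)*16 = -208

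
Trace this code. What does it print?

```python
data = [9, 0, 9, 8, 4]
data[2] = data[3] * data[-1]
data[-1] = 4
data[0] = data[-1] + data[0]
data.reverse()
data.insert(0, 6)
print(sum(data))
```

63

data[2] = data[3]*data[-1] = 8*4 = 32 → [9, 0, 32, 8, 4]
data[-1] = 4 → [9, 0, 32, 8, 4]
data[0] = data[-1]+data[0] = 4+9 = 13 → [13, 0, 32, 8, 4]
reverse → [4, 8, 32, 0, 13]
insert 6 at 0 → [6, 4, 8, 32, 0, 13]
sum = 63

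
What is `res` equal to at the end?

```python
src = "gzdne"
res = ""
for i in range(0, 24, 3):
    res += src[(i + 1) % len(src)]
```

'zedgnzed'

i=0: add src[1]='z' → 'z'
i=3: add src[4]='e' → 'ze'
i=6: add src[2]='d' → 'zed'
i=9: add src[0]='g' → 'zedg'
i=12: add src[3]='n' → 'zedgn'
i=15: add src[1]='z' → 'zedgnz'
i=18: add src[4]='e' → 'zedgnze'
i=21: add src[2]='d' → 'zedgnzed'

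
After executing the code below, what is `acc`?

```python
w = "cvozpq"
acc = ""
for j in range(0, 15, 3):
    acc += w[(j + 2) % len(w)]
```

'oqoqo'

j=0: add w[2]='o' → 'o'
j=3: add w[5]='q' → 'oq'
j=6: add w[2]='o' → 'oqo'
j=9: add w[5]='q' → 'oqoq'
j=12: add w[2]='o' → 'oqoqo'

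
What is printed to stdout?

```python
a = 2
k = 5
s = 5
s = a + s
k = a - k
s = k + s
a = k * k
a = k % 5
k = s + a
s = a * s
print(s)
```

s = 2+5 = 7
k = 2-5 = -3
s = (-3)+7 = 4
a = (-3)*(-3) = 9
a = (-3)%5 = 2
k = 4+2 = 6
s = 2*4 = 8

8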